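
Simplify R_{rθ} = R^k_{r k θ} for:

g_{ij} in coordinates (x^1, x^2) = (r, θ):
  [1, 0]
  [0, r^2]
Non-zero Christoffel symbols (Γ^k_{ij} = Γ^k_{ji}):
Γ^r_{θ θ} = -r
Γ^θ_{r θ} = 1/r
R^r_{r r θ} = 0 (a repeated index in an antisymmetric pair)
R^θ_{r θ θ} = 0 (a repeated index in an antisymmetric pair)
R_{rθ} = R^r_{r r θ} + R^θ_{r θ θ} = (0) + (0) = 0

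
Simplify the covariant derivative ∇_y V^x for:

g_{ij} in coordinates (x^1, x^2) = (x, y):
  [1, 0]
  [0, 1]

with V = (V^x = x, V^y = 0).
All Christoffel symbols are zero.
∇_y V^x = ∂_y V^x + Γ^x_{y j} V^j
  = (0) + (0)(x) + (0)(0)
  = 0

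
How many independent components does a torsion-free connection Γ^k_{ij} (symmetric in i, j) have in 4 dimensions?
Γ^k_{ij} has n choices for the upper index and n(n+1)/2 independent symmetric lower index pairs.
Total = 4 × 4×5/2 = 4 × 10 = 40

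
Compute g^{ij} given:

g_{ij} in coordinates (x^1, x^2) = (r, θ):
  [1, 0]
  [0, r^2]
The metric is diagonal, so g^{ij} is diagonal with entries 1/g_{ii}: diag(1, 1/(r^2)).
g^{ij}:
  [1, 0]
  [0, 1/r^2]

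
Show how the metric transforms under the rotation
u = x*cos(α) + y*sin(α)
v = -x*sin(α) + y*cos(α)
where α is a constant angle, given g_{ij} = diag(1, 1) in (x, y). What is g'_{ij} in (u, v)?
Invert the transformation: x = u*cos(α) - v*sin(α), y = u*sin(α) + v*cos(α)
g'_{ij} = (∂x^k/∂x'^i)(∂x^l/∂x'^j) g_{kl}; with g_{kl} = δ_{kl} this is Σ_k (∂x^k/∂x'^i)(∂x^k/∂x'^j).
Jacobian: ∂x/∂u = cos(α), ∂x/∂v = -sin(α), ∂y/∂u = sin(α), ∂y/∂v = cos(α)
g'_{uu} = (cos(α))(cos(α)) + (sin(α))(sin(α)) = 1
g'_{uv} = (cos(α))(-sin(α)) + (sin(α))(cos(α)) = 0
g'_{vv} = (-sin(α))(-sin(α)) + (cos(α))(cos(α)) = 1
g'_{ij} = diag(1, 1)
The Euclidean metric is invariant under rotations.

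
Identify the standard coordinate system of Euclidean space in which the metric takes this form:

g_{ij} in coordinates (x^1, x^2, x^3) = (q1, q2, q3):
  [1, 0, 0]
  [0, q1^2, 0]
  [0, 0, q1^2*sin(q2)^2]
The line element ds^2 = dq1^2 + q1^2 dq2^2 + q1^2 sin(q2)^2 dq3^2 is dr^2 + r^2 dθ^2 + r^2 sin(θ)^2 dφ^2 with q1 = r, q2 = θ, q3 = φ.
spherical coordinates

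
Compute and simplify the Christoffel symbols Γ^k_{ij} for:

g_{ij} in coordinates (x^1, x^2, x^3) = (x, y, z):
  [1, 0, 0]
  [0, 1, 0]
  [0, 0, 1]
Using Γ^k_{ij} = (1/2) g^{km} (∂_i g_{mj} + ∂_j g_{mi} - ∂_m g_{ij}); the metric is diagonal, so only the m = k term contributes.
Every metric component is constant, so all ∂_m g_{ij} = 0 and every Christoffel symbol vanishes.
All Christoffel symbols are zero.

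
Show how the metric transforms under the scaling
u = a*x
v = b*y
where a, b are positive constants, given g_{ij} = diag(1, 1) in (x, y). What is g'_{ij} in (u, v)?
Invert the transformation: x = u/a, y = v/b
g'_{ij} = (∂x^k/∂x'^i)(∂x^l/∂x'^j) g_{kl}; with g_{kl} = δ_{kl} this is Σ_k (∂x^k/∂x'^i)(∂x^k/∂x'^j).
Jacobian: ∂x/∂u = 1/a, ∂x/∂v = 0, ∂y/∂u = 0, ∂y/∂v = 1/b
g'_{uu} = (1/a)(1/a) + (0)(0) = 1/a^2
g'_{uv} = (1/a)(0) + (0)(1/b) = 0
g'_{vv} = (0)(0) + (1/b)(1/b) = 1/b^2
g'_{ij} = diag(1/a^2, 1/b^2)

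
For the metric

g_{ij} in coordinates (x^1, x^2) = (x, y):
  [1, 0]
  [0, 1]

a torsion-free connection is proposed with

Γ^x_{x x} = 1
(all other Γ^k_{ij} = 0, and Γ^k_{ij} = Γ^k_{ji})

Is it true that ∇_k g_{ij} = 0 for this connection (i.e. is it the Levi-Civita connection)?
Using ∇_k g_{ij} = ∂_k g_{ij} - Γ^m_{ki} g_{mj} - Γ^m_{kj} g_{im}:
∇_x g_{xx} = (0) - (1) - (1) = -2 ≠ 0
So the connection is not metric compatible (it is not the Levi-Civita connection).
No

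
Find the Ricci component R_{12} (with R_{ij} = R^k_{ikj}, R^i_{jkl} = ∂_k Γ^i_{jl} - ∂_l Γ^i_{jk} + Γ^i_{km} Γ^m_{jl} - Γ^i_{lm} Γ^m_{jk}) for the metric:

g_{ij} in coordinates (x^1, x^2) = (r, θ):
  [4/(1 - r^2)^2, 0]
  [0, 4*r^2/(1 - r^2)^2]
Non-zero Christoffel symbols (Γ^k_{ij} = Γ^k_{ji}):
Γ^r_{r r} = 2*r/(1 - r^2)
Γ^r_{θ θ} = (r^3 + r)/(r^2 - 1)
Γ^θ_{r θ} = (-r^2 - 1)/(r^3 - r)
R^r_{r r θ} = 0 (a repeated index in an antisymmetric pair)
R^θ_{r θ θ} = 0 (a repeated index in an antisymmetric pair)
R_{rθ} = R^r_{r r θ} + R^θ_{r θ θ} = (0) + (0) = 0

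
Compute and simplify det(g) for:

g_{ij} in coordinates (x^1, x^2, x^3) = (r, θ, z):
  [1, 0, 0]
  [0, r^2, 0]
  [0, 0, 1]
Diagonal metric: det(g) = g_{11}·g_{22}·g_{33}
= (1)·(r^2)·(1)
det(g) = r^2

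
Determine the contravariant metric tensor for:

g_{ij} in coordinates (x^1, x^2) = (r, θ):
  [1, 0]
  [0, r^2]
The metric is diagonal, so g^{ij} is diagonal with entries 1/g_{ii}: diag(1, 1/(r^2)).
g^{ij}:
  [1, 0]
  [0, 1/r^2]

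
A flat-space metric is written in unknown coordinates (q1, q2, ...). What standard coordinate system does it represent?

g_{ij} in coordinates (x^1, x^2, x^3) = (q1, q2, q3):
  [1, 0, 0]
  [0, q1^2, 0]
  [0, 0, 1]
The line element ds^2 = dq1^2 + q1^2 dq2^2 + dq3^2 is dr^2 + r^2 dθ^2 + dz^2 with q1 = r, q2 = θ, q3 = z.
cylindrical coordinates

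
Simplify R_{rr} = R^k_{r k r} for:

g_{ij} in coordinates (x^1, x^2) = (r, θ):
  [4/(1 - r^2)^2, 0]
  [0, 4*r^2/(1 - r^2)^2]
Non-zero Christoffel symbols (Γ^k_{ij} = Γ^k_{ji}):
Γ^r_{r r} = 2*r/(1 - r^2)
Γ^r_{θ θ} = (r^3 + r)/(r^2 - 1)
Γ^θ_{r θ} = (-r^2 - 1)/(r^3 - r)
R^r_{r r r} = 0 (a repeated index in an antisymmetric pair)
R^θ_{r θ r} = ∂_θ Γ^θ_{r r} - ∂_r Γ^θ_{r θ} + Γ^θ_{θ m} Γ^m_{r r} - Γ^θ_{r m} Γ^m_{r θ}
  = (0) - ((r^4 + 4*r^2 - 1)/(r^3 - r)^2) + (2*(r^2 + 1)/(r^2 - 1)^2) - ((r^2 + 1)^2/(r^3 - r)^2) = -4/(r^2 - 1)^2
R_{rr} = R^r_{r r r} + R^θ_{r θ r} = (0) + (-4/(r^2 - 1)^2) = -4/(r^2 - 1)^2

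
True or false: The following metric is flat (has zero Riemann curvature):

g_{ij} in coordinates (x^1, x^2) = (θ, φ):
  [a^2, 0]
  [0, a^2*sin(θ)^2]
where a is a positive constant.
Non-zero Christoffel symbols:
Γ^θ_{φ φ} = -sin(2*θ)/2
Γ^φ_{θ φ} = 1/tan(θ)
Ricci tensor: R_{θθ} = 1, R_{θφ} = 0, R_{φφ} = sin(θ)^2
The Ricci tensor is non-zero, so the Riemann tensor is non-zero: not flat.
False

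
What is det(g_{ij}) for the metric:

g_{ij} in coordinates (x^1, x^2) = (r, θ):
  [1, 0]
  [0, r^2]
For a 2×2 metric: det(g) = g_{11}·g_{22} - g_{12}·g_{21}
= (1)·(r^2) - (0)·(0)
= r^2 - 0
det(g) = r^2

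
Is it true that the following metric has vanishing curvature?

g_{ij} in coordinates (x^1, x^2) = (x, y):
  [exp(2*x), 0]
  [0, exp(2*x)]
Non-zero Christoffel symbols:
Γ^x_{x x} = 1
Γ^x_{y y} = -1
Γ^y_{x y} = 1
Ricci tensor: R_{xx} = 0, R_{xy} = 0, R_{yy} = 0
All R_{ij} vanish; in 2 dimensions the Riemann tensor is fully determined by the Ricci tensor, so R^i_{jkl} = 0: the metric is flat (curvilinear coordinates on flat space).
Yes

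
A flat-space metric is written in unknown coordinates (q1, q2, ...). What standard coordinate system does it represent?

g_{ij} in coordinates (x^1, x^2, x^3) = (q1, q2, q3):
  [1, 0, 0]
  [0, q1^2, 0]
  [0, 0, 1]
The line element ds^2 = dq1^2 + q1^2 dq2^2 + dq3^2 is dr^2 + r^2 dθ^2 + dz^2 with q1 = r, q2 = θ, q3 = z.
cylindrical coordinates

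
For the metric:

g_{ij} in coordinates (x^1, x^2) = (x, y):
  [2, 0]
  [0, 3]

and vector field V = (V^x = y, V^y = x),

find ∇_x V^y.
All Christoffel symbols are zero.
∇_x V^y = ∂_x V^y + Γ^y_{x j} V^j
  = (1) + (0)(y) + (0)(x)
  = 1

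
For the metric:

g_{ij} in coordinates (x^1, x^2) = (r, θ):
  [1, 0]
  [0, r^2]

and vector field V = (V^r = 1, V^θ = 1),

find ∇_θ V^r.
Non-zero Christoffel symbols:
Γ^r_{θ θ} = -r
Γ^θ_{r θ} = 1/r
∇_θ V^r = ∂_θ V^r + Γ^r_{θ j} V^j
  = (0) + (0)(1) + (-r)(1)
  = -r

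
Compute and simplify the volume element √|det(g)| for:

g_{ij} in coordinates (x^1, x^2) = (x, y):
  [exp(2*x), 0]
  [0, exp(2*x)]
det(g) = exp(4*x)
√|det(g)| = exp(2*x)
Volume element: dV = exp(2*x) dx dy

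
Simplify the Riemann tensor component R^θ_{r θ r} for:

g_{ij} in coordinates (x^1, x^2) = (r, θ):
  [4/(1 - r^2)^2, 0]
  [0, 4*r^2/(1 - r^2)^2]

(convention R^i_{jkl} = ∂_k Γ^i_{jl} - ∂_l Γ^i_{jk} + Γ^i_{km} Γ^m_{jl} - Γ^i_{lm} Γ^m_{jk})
Non-zero Christoffel symbols (Γ^k_{ij} = Γ^k_{ji}):
Γ^r_{r r} = 2*r/(1 - r^2)
Γ^r_{θ θ} = (r^3 + r)/(r^2 - 1)
Γ^θ_{r θ} = (-r^2 - 1)/(r^3 - r)
R^θ_{r θ r} = ∂_θ Γ^θ_{r r} - ∂_r Γ^θ_{r θ} + Γ^θ_{θ m} Γ^m_{r r} - Γ^θ_{r m} Γ^m_{r θ}
  = (0) - ((r^4 + 4*r^2 - 1)/(r^3 - r)^2) + (2*(r^2 + 1)/(r^2 - 1)^2) - ((r^2 + 1)^2/(r^3 - r)^2) = -4/(r^2 - 1)^2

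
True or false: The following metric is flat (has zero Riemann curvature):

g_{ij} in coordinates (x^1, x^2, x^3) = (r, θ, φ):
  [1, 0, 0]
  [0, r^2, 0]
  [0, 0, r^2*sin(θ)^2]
Non-zero Christoffel symbols:
Γ^r_{θ θ} = -r
Γ^r_{φ φ} = -r*sin(θ)^2
Γ^θ_{r θ} = 1/r
Γ^θ_{φ φ} = -sin(2*θ)/2
Γ^φ_{r φ} = 1/r
Γ^φ_{θ φ} = 1/tan(θ)
Ricci tensor: R_{rr} = 0, R_{rθ} = 0, R_{rφ} = 0, R_{θθ} = 0, R_{θφ} = 0, R_{φφ} = 0
All R_{ij} vanish; in 3 dimensions the Riemann tensor is fully determined by the Ricci tensor, so R^i_{jkl} = 0: the metric is flat (curvilinear coordinates on flat space).
True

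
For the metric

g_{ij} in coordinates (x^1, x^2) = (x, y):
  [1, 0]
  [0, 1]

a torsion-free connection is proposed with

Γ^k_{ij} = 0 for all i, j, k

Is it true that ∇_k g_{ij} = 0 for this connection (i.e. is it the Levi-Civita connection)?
Using ∇_k g_{ij} = ∂_k g_{ij} - Γ^m_{ki} g_{mj} - Γ^m_{kj} g_{im}:
e.g. ∇_x g_{xy} = (0) - (0) - (0) = 0
Every component ∇_k g_{ij} vanishes: the connection is metric compatible.
Yes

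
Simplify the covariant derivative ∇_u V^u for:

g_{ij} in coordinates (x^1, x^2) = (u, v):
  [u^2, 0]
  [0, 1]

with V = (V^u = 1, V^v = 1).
Non-zero Christoffel symbols:
Γ^u_{u u} = 1/u
∇_u V^u = ∂_u V^u + Γ^u_{u j} V^j
  = (0) + (1/u)(1) + (0)(1)
  = 1/u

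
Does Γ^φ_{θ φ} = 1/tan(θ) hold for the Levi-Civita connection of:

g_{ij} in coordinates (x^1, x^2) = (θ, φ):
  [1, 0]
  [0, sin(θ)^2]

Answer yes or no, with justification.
Γ^φ_{θ φ} = (1/2) g^{φφ} (∂_θ g_{φφ} + ∂_φ g_{φθ} - ∂_φ g_{θφ}) = (1/2)(1/sin(θ)^2)((sin(2*θ)) + (0) - (0)) = 1/tan(θ)
This equals the proposed value 1/tan(θ).
Yes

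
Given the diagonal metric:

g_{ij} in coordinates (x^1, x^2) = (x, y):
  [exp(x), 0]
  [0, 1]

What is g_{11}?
With x^1 = x, x^2 = y, g_{11} = g_{xx} is the row-1, column-1 entry of the matrix.
g_{11} = exp(x)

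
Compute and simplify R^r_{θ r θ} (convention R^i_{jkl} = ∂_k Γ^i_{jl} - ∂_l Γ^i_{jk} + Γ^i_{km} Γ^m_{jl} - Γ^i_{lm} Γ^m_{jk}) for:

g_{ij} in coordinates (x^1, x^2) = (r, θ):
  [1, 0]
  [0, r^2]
Non-zero Christoffel symbols (Γ^k_{ij} = Γ^k_{ji}):
Γ^r_{θ θ} = -r
Γ^θ_{r θ} = 1/r
R^r_{θ r θ} = ∂_r Γ^r_{θ θ} - ∂_θ Γ^r_{θ r} + Γ^r_{r m} Γ^m_{θ θ} - Γ^r_{θ m} Γ^m_{θ r}
  = (-1) - (0) + (0) - (-1) = 0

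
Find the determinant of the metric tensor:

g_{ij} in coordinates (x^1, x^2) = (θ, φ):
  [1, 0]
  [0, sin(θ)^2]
For a 2×2 metric: det(g) = g_{11}·g_{22} - g_{12}·g_{21}
= (1)·(sin(θ)^2) - (0)·(0)
= sin(θ)^2 - 0
det(g) = sin(θ)^2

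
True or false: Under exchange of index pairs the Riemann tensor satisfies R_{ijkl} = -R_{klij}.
The pair-exchange symmetry has a plus sign: R_{ijkl} = +R_{klij}.
False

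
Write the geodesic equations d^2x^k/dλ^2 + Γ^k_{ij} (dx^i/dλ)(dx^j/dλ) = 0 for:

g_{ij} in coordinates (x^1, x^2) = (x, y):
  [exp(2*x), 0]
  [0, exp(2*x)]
Geodesic equation: d^2x^k/dλ^2 + Γ^k_{ij} (dx^i/dλ)(dx^j/dλ) = 0.
Non-zero Christoffel symbols:
Γ^x_{x x} = 1
Γ^x_{y y} = -1
Γ^y_{x y} = 1
Substituting (the symmetric pair Γ^k_{ij}, Γ^k_{ji} combines into a factor 2):
d^2x/dλ^2 + (dx/dλ)^2 - (dy/dλ)^2 = 0
d^2y/dλ^2 + 2 (dx/dλ)(dy/dλ) = 0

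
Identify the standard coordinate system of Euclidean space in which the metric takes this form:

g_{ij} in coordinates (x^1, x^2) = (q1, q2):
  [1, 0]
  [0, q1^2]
The line element ds^2 = dq1^2 + q1^2 dq2^2 is dr^2 + r^2 dθ^2 with q1 = r, q2 = θ.
polar coordinates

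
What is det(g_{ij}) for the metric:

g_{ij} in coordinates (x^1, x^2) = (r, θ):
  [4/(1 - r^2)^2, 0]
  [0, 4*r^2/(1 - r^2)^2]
For a 2×2 metric: det(g) = g_{11}·g_{22} - g_{12}·g_{21}
= (4/(1 - r^2)^2)·(4*r^2/(1 - r^2)^2) - (0)·(0)
= 16*r^2/(1 - r^2)^4 - 0
det(g) = 16*r^2/(1 - r^2)^4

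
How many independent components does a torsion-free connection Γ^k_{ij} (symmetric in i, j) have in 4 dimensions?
Γ^k_{ij} has n choices for the upper index and n(n+1)/2 independent symmetric lower index pairs.
Total = 4 × 4×5/2 = 4 × 10 = 40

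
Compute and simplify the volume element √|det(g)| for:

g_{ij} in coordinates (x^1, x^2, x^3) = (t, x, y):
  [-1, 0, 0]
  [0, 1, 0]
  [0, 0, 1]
det(g) = -1
√|det(g)| = 1
Volume element: dV = 1 dt dx dy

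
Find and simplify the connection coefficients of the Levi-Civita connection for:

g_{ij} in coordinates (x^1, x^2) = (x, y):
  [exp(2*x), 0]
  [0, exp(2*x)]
Using Γ^k_{ij} = (1/2) g^{km} (∂_i g_{mj} + ∂_j g_{mi} - ∂_m g_{ij}); the metric is diagonal, so only the m = k term contributes.
Non-zero symbols (using the symmetry Γ^k_{ij} = Γ^k_{ji}):
Γ^x_{x x} = (1/2) g^{xx} (∂_x g_{xx} + ∂_x g_{xx} - ∂_x g_{xx}) = (1/2)(exp(-2*x))((2*exp(2*x)) + (2*exp(2*x)) - (2*exp(2*x))) = 1
Γ^x_{y y} = (1/2) g^{xx} (∂_y g_{xy} + ∂_y g_{xy} - ∂_x g_{yy}) = (1/2)(exp(-2*x))((0) + (0) - (2*exp(2*x))) = -1
Γ^y_{x y} = (1/2) g^{yy} (∂_x g_{yy} + ∂_y g_{yx} - ∂_y g_{xy}) = (1/2)(exp(-2*x))((2*exp(2*x)) + (0) - (0)) = 1
All other Christoffel symbols are zero.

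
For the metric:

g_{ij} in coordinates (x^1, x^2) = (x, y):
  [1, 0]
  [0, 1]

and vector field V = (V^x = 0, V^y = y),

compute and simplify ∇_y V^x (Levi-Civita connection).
All Christoffel symbols are zero.
∇_y V^x = ∂_y V^x + Γ^x_{y j} V^j
  = (0) + (0)(0) + (0)(y)
  = 0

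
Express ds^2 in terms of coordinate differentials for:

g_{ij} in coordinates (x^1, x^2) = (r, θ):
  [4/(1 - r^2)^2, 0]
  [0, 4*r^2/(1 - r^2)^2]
ds^2 = g_{ij} dx^i dx^j; only the non-zero components contribute.
ds^2 = (4/(1 - r^2)^2) dr^2 + (4*r^2/(1 - r^2)^2) dθ^2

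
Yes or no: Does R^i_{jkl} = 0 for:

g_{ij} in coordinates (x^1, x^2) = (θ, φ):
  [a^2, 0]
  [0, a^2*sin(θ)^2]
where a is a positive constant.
Non-zero Christoffel symbols:
Γ^θ_{φ φ} = -sin(2*θ)/2
Γ^φ_{θ φ} = 1/tan(θ)
Ricci tensor: R_{θθ} = 1, R_{θφ} = 0, R_{φφ} = sin(θ)^2
The Ricci tensor is non-zero, so the Riemann tensor is non-zero: not flat.
No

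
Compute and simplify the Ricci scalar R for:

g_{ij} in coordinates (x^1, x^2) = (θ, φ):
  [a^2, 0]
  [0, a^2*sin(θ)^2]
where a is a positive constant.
Non-zero Christoffel symbols (Γ^k_{ij} = Γ^k_{ji}):
Γ^θ_{φ φ} = -sin(2*θ)/2
Γ^φ_{θ φ} = 1/tan(θ)
Ricci tensor (R_{ij} = R^k_{ikj}): R_{θθ} = 1, R_{θφ} = 0, R_{φφ} = sin(θ)^2
Inverse metric: g^{θθ} = 1/a^2, g^{φφ} = 1/(a^2*sin(θ)^2)
R = g^{ij} R_{ij} = (1/a^2)(1) + (1/(a^2*sin(θ)^2))(sin(θ)^2) = 2/a^2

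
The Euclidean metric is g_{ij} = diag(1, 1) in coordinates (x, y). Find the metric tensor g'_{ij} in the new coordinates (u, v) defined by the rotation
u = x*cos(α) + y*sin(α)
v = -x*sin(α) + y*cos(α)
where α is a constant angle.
Invert the transformation: x = u*cos(α) - v*sin(α), y = u*sin(α) + v*cos(α)
g'_{ij} = (∂x^k/∂x'^i)(∂x^l/∂x'^j) g_{kl}; with g_{kl} = δ_{kl} this is Σ_k (∂x^k/∂x'^i)(∂x^k/∂x'^j).
Jacobian: ∂x/∂u = cos(α), ∂x/∂v = -sin(α), ∂y/∂u = sin(α), ∂y/∂v = cos(α)
g'_{uu} = (cos(α))(cos(α)) + (sin(α))(sin(α)) = 1
g'_{uv} = (cos(α))(-sin(α)) + (sin(α))(cos(α)) = 0
g'_{vv} = (-sin(α))(-sin(α)) + (cos(α))(cos(α)) = 1
g'_{ij} = diag(1, 1)
The Euclidean metric is invariant under rotations.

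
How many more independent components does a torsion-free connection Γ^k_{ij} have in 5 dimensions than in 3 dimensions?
Independent components in n dimensions: n × n(n+1)/2 = n^2(n+1)/2.
5D: 5 × 15 = 75
3D: 3 × 6 = 18
Difference = 75 - 18 = 57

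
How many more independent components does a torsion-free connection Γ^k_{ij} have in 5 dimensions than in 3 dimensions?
Independent components in n dimensions: n × n(n+1)/2 = n^2(n+1)/2.
5D: 5 × 15 = 75
3D: 3 × 6 = 18
Difference = 75 - 18 = 57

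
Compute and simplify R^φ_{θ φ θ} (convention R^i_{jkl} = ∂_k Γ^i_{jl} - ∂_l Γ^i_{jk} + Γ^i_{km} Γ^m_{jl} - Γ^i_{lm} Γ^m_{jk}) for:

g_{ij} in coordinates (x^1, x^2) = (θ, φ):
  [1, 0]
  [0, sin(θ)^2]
Non-zero Christoffel symbols (Γ^k_{ij} = Γ^k_{ji}):
Γ^θ_{φ φ} = -sin(2*θ)/2
Γ^φ_{θ φ} = 1/tan(θ)
R^φ_{θ φ θ} = ∂_φ Γ^φ_{θ θ} - ∂_θ Γ^φ_{θ φ} + Γ^φ_{φ m} Γ^m_{θ θ} - Γ^φ_{θ m} Γ^m_{θ φ}
  = (0) - (-1/sin(θ)^2) + (0) - (1/tan(θ)^2) = 1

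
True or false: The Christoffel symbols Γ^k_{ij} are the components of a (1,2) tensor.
Under a change of coordinates Γ picks up an inhomogeneous term ∂²x/∂x'∂x'; e.g. Γ = 0 in Cartesian coordinates but Γ^r_{θθ} = -r in polar coordinates on the same flat plane.
False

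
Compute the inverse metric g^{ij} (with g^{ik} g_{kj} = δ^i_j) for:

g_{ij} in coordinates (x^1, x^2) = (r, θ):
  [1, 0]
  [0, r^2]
The metric is diagonal, so g^{ij} is diagonal with entries 1/g_{ii}: diag(1, 1/(r^2)).
g^{ij}:
  [1, 0]
  [0, 1/r^2]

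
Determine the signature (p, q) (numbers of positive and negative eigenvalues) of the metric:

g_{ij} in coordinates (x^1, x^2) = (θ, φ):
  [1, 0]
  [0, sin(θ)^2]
The metric is diagonal, so its eigenvalues are the diagonal entries: 1, sin(θ)^2 (at a generic point, where coordinate-dependent entries are positive).
2 positive, 0 negative.
(2, 0) - Riemannian (positive definite)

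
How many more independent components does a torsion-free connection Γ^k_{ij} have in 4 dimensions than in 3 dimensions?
Independent components in n dimensions: n × n(n+1)/2 = n^2(n+1)/2.
4D: 4 × 10 = 40
3D: 3 × 6 = 18
Difference = 40 - 18 = 22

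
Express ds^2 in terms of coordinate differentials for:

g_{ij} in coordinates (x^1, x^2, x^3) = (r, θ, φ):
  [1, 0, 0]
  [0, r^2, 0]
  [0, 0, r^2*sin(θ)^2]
ds^2 = g_{ij} dx^i dx^j; only the non-zero components contribute.
ds^2 = dr^2 + r^2 dθ^2 + r^2*sin(θ)^2 dφ^2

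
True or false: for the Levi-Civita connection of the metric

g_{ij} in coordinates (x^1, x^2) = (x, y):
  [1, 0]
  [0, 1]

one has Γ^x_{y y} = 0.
Γ^x_{y y} = (1/2) g^{xx} (∂_y g_{xy} + ∂_y g_{xy} - ∂_x g_{yy}) = (1/2)(1)((0) + (0) - (0)) = 0
This equals the proposed value 0.
True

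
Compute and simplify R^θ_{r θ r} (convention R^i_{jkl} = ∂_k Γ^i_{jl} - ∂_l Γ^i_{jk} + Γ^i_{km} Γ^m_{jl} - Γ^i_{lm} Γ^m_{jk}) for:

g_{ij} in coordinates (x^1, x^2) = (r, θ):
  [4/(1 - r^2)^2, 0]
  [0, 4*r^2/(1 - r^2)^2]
Non-zero Christoffel symbols (Γ^k_{ij} = Γ^k_{ji}):
Γ^r_{r r} = 2*r/(1 - r^2)
Γ^r_{θ θ} = (r^3 + r)/(r^2 - 1)
Γ^θ_{r θ} = (-r^2 - 1)/(r^3 - r)
R^θ_{r θ r} = ∂_θ Γ^θ_{r r} - ∂_r Γ^θ_{r θ} + Γ^θ_{θ m} Γ^m_{r r} - Γ^θ_{r m} Γ^m_{r θ}
  = (0) - ((r^4 + 4*r^2 - 1)/(r^3 - r)^2) + (2*(r^2 + 1)/(r^2 - 1)^2) - ((r^2 + 1)^2/(r^3 - r)^2) = -4/(r^2 - 1)^2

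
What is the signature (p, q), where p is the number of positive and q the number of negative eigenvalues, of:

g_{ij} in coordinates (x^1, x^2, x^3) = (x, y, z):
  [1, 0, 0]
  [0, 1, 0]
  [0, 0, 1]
The metric is diagonal, so its eigenvalues are the diagonal entries: 1, 1, 1 (at a generic point, where coordinate-dependent entries are positive).
3 positive, 0 negative.
(3, 0) - Riemannian (positive definite)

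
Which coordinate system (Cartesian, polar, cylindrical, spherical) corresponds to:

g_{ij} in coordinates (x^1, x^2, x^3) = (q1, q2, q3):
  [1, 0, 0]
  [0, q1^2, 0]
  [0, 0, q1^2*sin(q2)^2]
The line element ds^2 = dq1^2 + q1^2 dq2^2 + q1^2 sin(q2)^2 dq3^2 is dr^2 + r^2 dθ^2 + r^2 sin(θ)^2 dφ^2 with q1 = r, q2 = θ, q3 = φ.
spherical coordinates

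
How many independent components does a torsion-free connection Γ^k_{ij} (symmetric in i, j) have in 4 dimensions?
Γ^k_{ij} has n choices for the upper index and n(n+1)/2 independent symmetric lower index pairs.
Total = 4 × 4×5/2 = 4 × 10 = 40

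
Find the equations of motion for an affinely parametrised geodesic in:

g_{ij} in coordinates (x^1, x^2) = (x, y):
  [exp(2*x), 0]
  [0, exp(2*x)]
Geodesic equation: d^2x^k/dλ^2 + Γ^k_{ij} (dx^i/dλ)(dx^j/dλ) = 0.
Non-zero Christoffel symbols:
Γ^x_{x x} = 1
Γ^x_{y y} = -1
Γ^y_{x y} = 1
Substituting (the symmetric pair Γ^k_{ij}, Γ^k_{ji} combines into a factor 2):
d^2x/dλ^2 + (dx/dλ)^2 - (dy/dλ)^2 = 0
d^2y/dλ^2 + 2 (dx/dλ)(dy/dλ) = 0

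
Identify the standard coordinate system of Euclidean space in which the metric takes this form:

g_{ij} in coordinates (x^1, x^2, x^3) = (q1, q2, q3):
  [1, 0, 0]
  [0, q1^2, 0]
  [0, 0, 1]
The line element ds^2 = dq1^2 + q1^2 dq2^2 + dq3^2 is dr^2 + r^2 dθ^2 + dz^2 with q1 = r, q2 = θ, q3 = z.
cylindrical coordinates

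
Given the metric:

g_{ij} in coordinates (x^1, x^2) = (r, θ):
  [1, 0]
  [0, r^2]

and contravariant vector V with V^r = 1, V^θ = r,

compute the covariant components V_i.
V_i = g_{ij} V^j:
V_r = (1)(1) + (0)(r) = 1
V_θ = (0)(1) + (r^2)(r) = r^3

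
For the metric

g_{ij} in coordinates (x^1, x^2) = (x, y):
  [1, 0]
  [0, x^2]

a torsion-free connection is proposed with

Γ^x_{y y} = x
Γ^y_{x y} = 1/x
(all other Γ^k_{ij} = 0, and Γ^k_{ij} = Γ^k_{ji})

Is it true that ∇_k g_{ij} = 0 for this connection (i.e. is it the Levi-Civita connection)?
Using ∇_k g_{ij} = ∂_k g_{ij} - Γ^m_{ki} g_{mj} - Γ^m_{kj} g_{im}:
∇_y g_{xy} = (0) - (x) - (x) = -2*x ≠ 0
So the connection is not metric compatible (it is not the Levi-Civita connection).
No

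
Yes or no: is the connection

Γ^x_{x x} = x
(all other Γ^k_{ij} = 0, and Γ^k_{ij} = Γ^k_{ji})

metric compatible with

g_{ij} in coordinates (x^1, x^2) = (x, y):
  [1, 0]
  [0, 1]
Using ∇_k g_{ij} = ∂_k g_{ij} - Γ^m_{ki} g_{mj} - Γ^m_{kj} g_{im}:
∇_x g_{xx} = (0) - (x) - (x) = -2*x ≠ 0
So the connection is not metric compatible (it is not the Levi-Civita connection).
No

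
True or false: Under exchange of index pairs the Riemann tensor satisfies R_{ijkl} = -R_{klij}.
The pair-exchange symmetry has a plus sign: R_{ijkl} = +R_{klij}.
False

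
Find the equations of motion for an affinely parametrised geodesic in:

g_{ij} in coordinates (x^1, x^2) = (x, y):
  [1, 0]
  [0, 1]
Geodesic equation: d^2x^k/dλ^2 + Γ^k_{ij} (dx^i/dλ)(dx^j/dλ) = 0.
All Christoffel symbols vanish, so the geodesics are straight lines:
d^2x/dλ^2 = 0
d^2y/dλ^2 = 0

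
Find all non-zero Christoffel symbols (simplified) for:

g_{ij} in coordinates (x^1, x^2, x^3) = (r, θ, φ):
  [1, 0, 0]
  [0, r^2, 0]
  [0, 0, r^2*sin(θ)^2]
Using Γ^k_{ij} = (1/2) g^{km} (∂_i g_{mj} + ∂_j g_{mi} - ∂_m g_{ij}); the metric is diagonal, so only the m = k term contributes.
Non-zero symbols (using the symmetry Γ^k_{ij} = Γ^k_{ji}):
Γ^r_{θ θ} = (1/2) g^{rr} (∂_θ g_{rθ} + ∂_θ g_{rθ} - ∂_r g_{θθ}) = (1/2)(1)((0) + (0) - (2*r)) = -r
Γ^r_{φ φ} = (1/2) g^{rr} (∂_φ g_{rφ} + ∂_φ g_{rφ} - ∂_r g_{φφ}) = (1/2)(1)((0) + (0) - (2*r*sin(θ)^2)) = -r*sin(θ)^2
Γ^θ_{r θ} = (1/2) g^{θθ} (∂_r g_{θθ} + ∂_θ g_{θr} - ∂_θ g_{rθ}) = (1/2)(1/r^2)((2*r) + (0) - (0)) = 1/r
Γ^θ_{φ φ} = (1/2) g^{θθ} (∂_φ g_{θφ} + ∂_φ g_{θφ} - ∂_θ g_{φφ}) = (1/2)(1/r^2)((0) + (0) - (r^2*sin(2*θ))) = -sin(2*θ)/2
Γ^φ_{r φ} = (1/2) g^{φφ} (∂_r g_{φφ} + ∂_φ g_{φr} - ∂_φ g_{rφ}) = (1/2)(1/(r^2*sin(θ)^2))((2*r*sin(θ)^2) + (0) - (0)) = 1/r
Γ^φ_{θ φ} = (1/2) g^{φφ} (∂_θ g_{φφ} + ∂_φ g_{φθ} - ∂_φ g_{θφ}) = (1/2)(1/(r^2*sin(θ)^2))((r^2*sin(2*θ)) + (0) - (0)) = 1/tan(θ)
All other Christoffel symbols are zero.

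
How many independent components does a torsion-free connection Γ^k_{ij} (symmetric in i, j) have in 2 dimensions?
Γ^k_{ij} has n choices for the upper index and n(n+1)/2 independent symmetric lower index pairs.
Total = 2 × 2×3/2 = 2 × 3 = 6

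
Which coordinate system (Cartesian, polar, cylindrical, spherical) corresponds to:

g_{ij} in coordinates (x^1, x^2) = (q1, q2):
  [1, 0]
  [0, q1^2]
The line element ds^2 = dq1^2 + q1^2 dq2^2 is dr^2 + r^2 dθ^2 with q1 = r, q2 = θ.
polar coordinates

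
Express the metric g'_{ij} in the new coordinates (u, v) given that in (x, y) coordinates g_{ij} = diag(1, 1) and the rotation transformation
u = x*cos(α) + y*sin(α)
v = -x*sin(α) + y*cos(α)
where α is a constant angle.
Invert the transformation: x = u*cos(α) - v*sin(α), y = u*sin(α) + v*cos(α)
g'_{ij} = (∂x^k/∂x'^i)(∂x^l/∂x'^j) g_{kl}; with g_{kl} = δ_{kl} this is Σ_k (∂x^k/∂x'^i)(∂x^k/∂x'^j).
Jacobian: ∂x/∂u = cos(α), ∂x/∂v = -sin(α), ∂y/∂u = sin(α), ∂y/∂v = cos(α)
g'_{uu} = (cos(α))(cos(α)) + (sin(α))(sin(α)) = 1
g'_{uv} = (cos(α))(-sin(α)) + (sin(α))(cos(α)) = 0
g'_{vv} = (-sin(α))(-sin(α)) + (cos(α))(cos(α)) = 1
g'_{ij} = diag(1, 1)
The Euclidean metric is invariant under rotations.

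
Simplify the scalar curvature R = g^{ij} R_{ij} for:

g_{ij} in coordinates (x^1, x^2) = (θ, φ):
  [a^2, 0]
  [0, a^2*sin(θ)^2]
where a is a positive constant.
Non-zero Christoffel symbols (Γ^k_{ij} = Γ^k_{ji}):
Γ^θ_{φ φ} = -sin(2*θ)/2
Γ^φ_{θ φ} = 1/tan(θ)
Ricci tensor (R_{ij} = R^k_{ikj}): R_{θθ} = 1, R_{θφ} = 0, R_{φφ} = sin(θ)^2
Inverse metric: g^{θθ} = 1/a^2, g^{φφ} = 1/(a^2*sin(θ)^2)
R = g^{ij} R_{ij} = (1/a^2)(1) + (1/(a^2*sin(θ)^2))(sin(θ)^2) = 2/a^2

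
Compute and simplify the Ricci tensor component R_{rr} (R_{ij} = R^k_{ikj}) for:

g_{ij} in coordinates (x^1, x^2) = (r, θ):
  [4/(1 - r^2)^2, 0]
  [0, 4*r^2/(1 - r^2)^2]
Non-zero Christoffel symbols (Γ^k_{ij} = Γ^k_{ji}):
Γ^r_{r r} = 2*r/(1 - r^2)
Γ^r_{θ θ} = (r^3 + r)/(r^2 - 1)
Γ^θ_{r θ} = (-r^2 - 1)/(r^3 - r)
R^r_{r r r} = 0 (a repeated index in an antisymmetric pair)
R^θ_{r θ r} = ∂_θ Γ^θ_{r r} - ∂_r Γ^θ_{r θ} + Γ^θ_{θ m} Γ^m_{r r} - Γ^θ_{r m} Γ^m_{r θ}
  = (0) - ((r^4 + 4*r^2 - 1)/(r^3 - r)^2) + (2*(r^2 + 1)/(r^2 - 1)^2) - ((r^2 + 1)^2/(r^3 - r)^2) = -4/(r^2 - 1)^2
R_{rr} = R^r_{r r r} + R^θ_{r θ r} = (0) + (-4/(r^2 - 1)^2) = -4/(r^2 - 1)^2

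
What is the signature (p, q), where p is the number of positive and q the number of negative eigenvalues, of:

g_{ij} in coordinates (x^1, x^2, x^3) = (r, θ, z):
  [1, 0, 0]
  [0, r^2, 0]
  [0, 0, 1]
The metric is diagonal, so its eigenvalues are the diagonal entries: 1, r^2, 1 (at a generic point, where coordinate-dependent entries are positive).
3 positive, 0 negative.
(3, 0) - Riemannian (positive definite)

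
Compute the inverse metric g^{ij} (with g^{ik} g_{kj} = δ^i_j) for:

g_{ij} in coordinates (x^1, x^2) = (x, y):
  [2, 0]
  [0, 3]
The metric is diagonal, so g^{ij} is diagonal with entries 1/g_{ii}: diag(1/2, 1/3).
g^{ij}:
  [1/2, 0]
  [0, 1/3]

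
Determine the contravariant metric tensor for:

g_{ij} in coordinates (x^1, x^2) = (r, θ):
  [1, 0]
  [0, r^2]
The metric is diagonal, so g^{ij} is diagonal with entries 1/g_{ii}: diag(1, 1/(r^2)).
g^{ij}:
  [1, 0]
  [0, 1/r^2]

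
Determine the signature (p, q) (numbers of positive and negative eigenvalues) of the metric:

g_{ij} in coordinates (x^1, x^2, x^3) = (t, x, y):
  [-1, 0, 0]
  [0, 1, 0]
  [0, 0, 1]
The metric is diagonal, so its eigenvalues are the diagonal entries: -1, 1, 1 (at a generic point, where coordinate-dependent entries are positive).
2 positive, 1 negative.
(2, 1) - Lorentzian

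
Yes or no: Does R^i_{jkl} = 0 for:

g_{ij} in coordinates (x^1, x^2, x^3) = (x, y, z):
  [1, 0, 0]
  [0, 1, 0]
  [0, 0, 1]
All metric components are constant, so every Christoffel symbol vanishes and R^i_{jkl} = 0.
Yes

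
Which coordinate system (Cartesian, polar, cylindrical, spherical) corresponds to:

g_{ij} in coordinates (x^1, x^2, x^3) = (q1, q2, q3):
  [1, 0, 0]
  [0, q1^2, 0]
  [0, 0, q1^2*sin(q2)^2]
The line element ds^2 = dq1^2 + q1^2 dq2^2 + q1^2 sin(q2)^2 dq3^2 is dr^2 + r^2 dθ^2 + r^2 sin(θ)^2 dφ^2 with q1 = r, q2 = θ, q3 = φ.
spherical coordinates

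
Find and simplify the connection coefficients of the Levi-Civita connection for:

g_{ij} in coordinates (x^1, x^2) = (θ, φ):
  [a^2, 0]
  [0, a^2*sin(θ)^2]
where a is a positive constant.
Using Γ^k_{ij} = (1/2) g^{km} (∂_i g_{mj} + ∂_j g_{mi} - ∂_m g_{ij}); the metric is diagonal, so only the m = k term contributes.
Non-zero symbols (using the symmetry Γ^k_{ij} = Γ^k_{ji}):
Γ^θ_{φ φ} = (1/2) g^{θθ} (∂_φ g_{θφ} + ∂_φ g_{θφ} - ∂_θ g_{φφ}) = (1/2)(1/a^2)((0) + (0) - (a^2*sin(2*θ))) = -sin(2*θ)/2
Γ^φ_{θ φ} = (1/2) g^{φφ} (∂_θ g_{φφ} + ∂_φ g_{φθ} - ∂_φ g_{θφ}) = (1/2)(1/(a^2*sin(θ)^2))((a^2*sin(2*θ)) + (0) - (0)) = 1/tan(θ)
All other Christoffel symbols are zero.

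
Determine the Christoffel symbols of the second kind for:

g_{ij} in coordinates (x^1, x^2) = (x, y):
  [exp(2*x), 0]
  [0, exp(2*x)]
Using Γ^k_{ij} = (1/2) g^{km} (∂_i g_{mj} + ∂_j g_{mi} - ∂_m g_{ij}); the metric is diagonal, so only the m = k term contributes.
Non-zero symbols (using the symmetry Γ^k_{ij} = Γ^k_{ji}):
Γ^x_{x x} = (1/2) g^{xx} (∂_x g_{xx} + ∂_x g_{xx} - ∂_x g_{xx}) = (1/2)(exp(-2*x))((2*exp(2*x)) + (2*exp(2*x)) - (2*exp(2*x))) = 1
Γ^x_{y y} = (1/2) g^{xx} (∂_y g_{xy} + ∂_y g_{xy} - ∂_x g_{yy}) = (1/2)(exp(-2*x))((0) + (0) - (2*exp(2*x))) = -1
Γ^y_{x y} = (1/2) g^{yy} (∂_x g_{yy} + ∂_y g_{yx} - ∂_y g_{xy}) = (1/2)(exp(-2*x))((2*exp(2*x)) + (0) - (0)) = 1
All other Christoffel symbols are zero.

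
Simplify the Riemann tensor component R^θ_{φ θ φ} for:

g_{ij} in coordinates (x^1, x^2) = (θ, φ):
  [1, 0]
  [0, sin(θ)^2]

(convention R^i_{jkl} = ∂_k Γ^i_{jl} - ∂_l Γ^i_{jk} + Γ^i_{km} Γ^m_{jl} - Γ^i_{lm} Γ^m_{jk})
Non-zero Christoffel symbols (Γ^k_{ij} = Γ^k_{ji}):
Γ^θ_{φ φ} = -sin(2*θ)/2
Γ^φ_{θ φ} = 1/tan(θ)
R^θ_{φ θ φ} = ∂_θ Γ^θ_{φ φ} - ∂_φ Γ^θ_{φ θ} + Γ^θ_{θ m} Γ^m_{φ φ} - Γ^θ_{φ m} Γ^m_{φ θ}
  = (-cos(2*θ)) - (0) + (0) - (-cos(θ)^2) = sin(θ)^2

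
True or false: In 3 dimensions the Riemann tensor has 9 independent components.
n^2(n^2-1)/12 = 9·8/12 = 6 independent components for n = 3.
False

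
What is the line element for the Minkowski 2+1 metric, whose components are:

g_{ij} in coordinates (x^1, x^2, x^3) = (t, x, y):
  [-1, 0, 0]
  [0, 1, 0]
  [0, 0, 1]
ds^2 = g_{ij} dx^i dx^j; only the non-zero components contribute.
ds^2 = -dt^2 + dx^2 + dy^2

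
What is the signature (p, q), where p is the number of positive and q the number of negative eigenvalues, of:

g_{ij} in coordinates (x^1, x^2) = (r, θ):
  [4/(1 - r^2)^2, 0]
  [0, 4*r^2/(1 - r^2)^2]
The metric is diagonal, so its eigenvalues are the diagonal entries: 4/(1 - r^2)^2, 4*r^2/(1 - r^2)^2 (at a generic point, where coordinate-dependent entries are positive).
2 positive, 0 negative.
(2, 0) - Riemannian (positive definite)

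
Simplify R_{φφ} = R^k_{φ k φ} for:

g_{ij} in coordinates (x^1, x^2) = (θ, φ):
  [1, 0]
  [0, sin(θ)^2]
Non-zero Christoffel symbols (Γ^k_{ij} = Γ^k_{ji}):
Γ^θ_{φ φ} = -sin(2*θ)/2
Γ^φ_{θ φ} = 1/tan(θ)
R^θ_{φ θ φ} = ∂_θ Γ^θ_{φ φ} - ∂_φ Γ^θ_{φ θ} + Γ^θ_{θ m} Γ^m_{φ φ} - Γ^θ_{φ m} Γ^m_{φ θ}
  = (-cos(2*θ)) - (0) + (0) - (-cos(θ)^2) = sin(θ)^2
R^φ_{φ φ φ} = 0 (a repeated index in an antisymmetric pair)
R_{φφ} = R^θ_{φ θ φ} + R^φ_{φ φ φ} = (sin(θ)^2) + (0) = sin(θ)^2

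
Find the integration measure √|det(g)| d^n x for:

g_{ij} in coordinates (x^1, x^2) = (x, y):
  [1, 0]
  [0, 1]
det(g) = 1
√|det(g)| = 1
Volume element: dV = 1 dx dy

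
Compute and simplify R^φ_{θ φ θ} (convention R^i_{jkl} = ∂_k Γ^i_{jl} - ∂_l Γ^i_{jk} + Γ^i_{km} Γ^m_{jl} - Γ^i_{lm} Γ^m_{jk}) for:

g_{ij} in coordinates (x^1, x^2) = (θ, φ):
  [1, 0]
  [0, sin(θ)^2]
Non-zero Christoffel symbols (Γ^k_{ij} = Γ^k_{ji}):
Γ^θ_{φ φ} = -sin(2*θ)/2
Γ^φ_{θ φ} = 1/tan(θ)
R^φ_{θ φ θ} = ∂_φ Γ^φ_{θ θ} - ∂_θ Γ^φ_{θ φ} + Γ^φ_{φ m} Γ^m_{θ θ} - Γ^φ_{θ m} Γ^m_{θ φ}
  = (0) - (-1/sin(θ)^2) + (0) - (1/tan(θ)^2) = 1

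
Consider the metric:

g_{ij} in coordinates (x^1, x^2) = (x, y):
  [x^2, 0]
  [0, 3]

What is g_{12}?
With x^1 = x, x^2 = y, g_{12} = g_{xy} is the row-1, column-2 entry of the matrix.
g_{12} = 0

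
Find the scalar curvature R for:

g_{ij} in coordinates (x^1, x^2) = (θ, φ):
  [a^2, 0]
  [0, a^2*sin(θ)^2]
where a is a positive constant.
Non-zero Christoffel symbols (Γ^k_{ij} = Γ^k_{ji}):
Γ^θ_{φ φ} = -sin(2*θ)/2
Γ^φ_{θ φ} = 1/tan(θ)
Ricci tensor (R_{ij} = R^k_{ikj}): R_{θθ} = 1, R_{θφ} = 0, R_{φφ} = sin(θ)^2
Inverse metric: g^{θθ} = 1/a^2, g^{φφ} = 1/(a^2*sin(θ)^2)
R = g^{ij} R_{ij} = (1/a^2)(1) + (1/(a^2*sin(θ)^2))(sin(θ)^2) = 2/a^2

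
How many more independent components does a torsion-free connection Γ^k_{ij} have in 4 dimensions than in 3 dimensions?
Independent components in n dimensions: n × n(n+1)/2 = n^2(n+1)/2.
4D: 4 × 10 = 40
3D: 3 × 6 = 18
Difference = 40 - 18 = 22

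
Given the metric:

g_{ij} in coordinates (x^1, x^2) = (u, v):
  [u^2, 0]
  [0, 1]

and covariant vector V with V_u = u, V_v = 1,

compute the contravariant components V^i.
Inverse metric (diagonal): g^{uu} = 1/u^2, g^{vv} = 1
V^i = g^{ij} V_j:
V^u = (1/u^2)(u) + (0)(1) = 1/u
V^v = (0)(u) + (1)(1) = 1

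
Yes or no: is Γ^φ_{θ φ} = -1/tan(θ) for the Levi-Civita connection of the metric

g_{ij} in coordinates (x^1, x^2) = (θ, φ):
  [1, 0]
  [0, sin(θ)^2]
Γ^φ_{θ φ} = (1/2) g^{φφ} (∂_θ g_{φφ} + ∂_φ g_{φθ} - ∂_φ g_{θφ}) = (1/2)(1/sin(θ)^2)((sin(2*θ)) + (0) - (0)) = 1/tan(θ)
This differs from the proposed value -1/tan(θ).
No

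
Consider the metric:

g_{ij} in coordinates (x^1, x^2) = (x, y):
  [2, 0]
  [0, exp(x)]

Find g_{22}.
With x^1 = x, x^2 = y, g_{22} = g_{yy} is the row-2, column-2 entry of the matrix.
g_{22} = exp(x)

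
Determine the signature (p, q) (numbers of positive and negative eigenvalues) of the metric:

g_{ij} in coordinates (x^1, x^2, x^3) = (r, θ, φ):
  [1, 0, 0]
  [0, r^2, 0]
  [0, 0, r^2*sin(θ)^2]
The metric is diagonal, so its eigenvalues are the diagonal entries: 1, r^2, r^2*sin(θ)^2 (at a generic point, where coordinate-dependent entries are positive).
3 positive, 0 negative.
(3, 0) - Riemannian (positive definite)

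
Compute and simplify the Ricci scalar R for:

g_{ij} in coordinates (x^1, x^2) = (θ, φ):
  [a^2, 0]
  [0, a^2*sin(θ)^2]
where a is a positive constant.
Non-zero Christoffel symbols (Γ^k_{ij} = Γ^k_{ji}):
Γ^θ_{φ φ} = -sin(2*θ)/2
Γ^φ_{θ φ} = 1/tan(θ)
Ricci tensor (R_{ij} = R^k_{ikj}): R_{θθ} = 1, R_{θφ} = 0, R_{φφ} = sin(θ)^2
Inverse metric: g^{θθ} = 1/a^2, g^{φφ} = 1/(a^2*sin(θ)^2)
R = g^{ij} R_{ij} = (1/a^2)(1) + (1/(a^2*sin(θ)^2))(sin(θ)^2) = 2/a^2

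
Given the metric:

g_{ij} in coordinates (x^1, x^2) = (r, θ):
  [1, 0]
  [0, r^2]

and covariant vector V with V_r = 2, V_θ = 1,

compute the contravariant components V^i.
Inverse metric (diagonal): g^{rr} = 1, g^{θθ} = 1/r^2
V^i = g^{ij} V_j:
V^r = (1)(2) + (0)(1) = 2
V^θ = (0)(2) + (1/r^2)(1) = 1/r^2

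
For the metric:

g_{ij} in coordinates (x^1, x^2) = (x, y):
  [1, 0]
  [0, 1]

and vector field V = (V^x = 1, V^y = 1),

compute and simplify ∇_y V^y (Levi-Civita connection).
All Christoffel symbols are zero.
∇_y V^y = ∂_y V^y + Γ^y_{y j} V^j
  = (0) + (0)(1) + (0)(1)
  = 0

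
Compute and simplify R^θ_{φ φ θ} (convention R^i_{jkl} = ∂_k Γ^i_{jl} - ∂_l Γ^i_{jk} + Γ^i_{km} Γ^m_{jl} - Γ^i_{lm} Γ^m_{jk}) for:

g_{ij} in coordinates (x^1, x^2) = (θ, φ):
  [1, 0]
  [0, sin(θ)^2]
Non-zero Christoffel symbols (Γ^k_{ij} = Γ^k_{ji}):
Γ^θ_{φ φ} = -sin(2*θ)/2
Γ^φ_{θ φ} = 1/tan(θ)
R^θ_{φ φ θ} = ∂_φ Γ^θ_{φ θ} - ∂_θ Γ^θ_{φ φ} + Γ^θ_{φ m} Γ^m_{φ θ} - Γ^θ_{θ m} Γ^m_{φ φ}
  = (0) - (-cos(2*θ)) + (-cos(θ)^2) - (0) = -sin(θ)^2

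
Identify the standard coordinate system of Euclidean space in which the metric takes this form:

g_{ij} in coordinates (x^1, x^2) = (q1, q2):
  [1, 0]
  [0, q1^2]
The line element ds^2 = dq1^2 + q1^2 dq2^2 is dr^2 + r^2 dθ^2 with q1 = r, q2 = θ.
polar coordinates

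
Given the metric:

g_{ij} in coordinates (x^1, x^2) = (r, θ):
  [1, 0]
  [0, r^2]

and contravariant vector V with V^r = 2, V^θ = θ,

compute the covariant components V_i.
V_i = g_{ij} V^j:
V_r = (1)(2) + (0)(θ) = 2
V_θ = (0)(2) + (r^2)(θ) = r^2*θ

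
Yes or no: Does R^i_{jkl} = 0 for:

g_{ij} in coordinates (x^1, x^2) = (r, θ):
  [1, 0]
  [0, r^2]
Non-zero Christoffel symbols:
Γ^r_{θ θ} = -r
Γ^θ_{r θ} = 1/r
Ricci tensor: R_{rr} = 0, R_{rθ} = 0, R_{θθ} = 0
All R_{ij} vanish; in 2 dimensions the Riemann tensor is fully determined by the Ricci tensor, so R^i_{jkl} = 0: the metric is flat (curvilinear coordinates on flat space).
Yes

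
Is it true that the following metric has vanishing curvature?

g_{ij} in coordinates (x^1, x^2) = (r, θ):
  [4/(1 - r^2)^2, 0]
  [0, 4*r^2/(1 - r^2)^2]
Non-zero Christoffel symbols:
Γ^r_{r r} = 2*r/(1 - r^2)
Γ^r_{θ θ} = (r^3 + r)/(r^2 - 1)
Γ^θ_{r θ} = (-r^2 - 1)/(r^3 - r)
Ricci tensor: R_{rr} = -4/(r^2 - 1)^2, R_{rθ} = 0, R_{θθ} = -4*r^2/(r^2 - 1)^2
The Ricci tensor is non-zero, so the Riemann tensor is non-zero: not flat.
No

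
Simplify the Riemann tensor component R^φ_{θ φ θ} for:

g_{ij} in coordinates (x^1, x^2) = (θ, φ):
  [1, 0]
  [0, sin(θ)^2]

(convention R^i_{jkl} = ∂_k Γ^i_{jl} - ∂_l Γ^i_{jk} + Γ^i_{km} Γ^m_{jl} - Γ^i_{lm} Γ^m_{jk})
Non-zero Christoffel symbols (Γ^k_{ij} = Γ^k_{ji}):
Γ^θ_{φ φ} = -sin(2*θ)/2
Γ^φ_{θ φ} = 1/tan(θ)
R^φ_{θ φ θ} = ∂_φ Γ^φ_{θ θ} - ∂_θ Γ^φ_{θ φ} + Γ^φ_{φ m} Γ^m_{θ θ} - Γ^φ_{θ m} Γ^m_{θ φ}
  = (0) - (-1/sin(θ)^2) + (0) - (1/tan(θ)^2) = 1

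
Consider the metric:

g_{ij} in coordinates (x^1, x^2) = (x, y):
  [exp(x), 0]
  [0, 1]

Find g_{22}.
With x^1 = x, x^2 = y, g_{22} = g_{yy} is the row-2, column-2 entry of the matrix.
g_{22} = 1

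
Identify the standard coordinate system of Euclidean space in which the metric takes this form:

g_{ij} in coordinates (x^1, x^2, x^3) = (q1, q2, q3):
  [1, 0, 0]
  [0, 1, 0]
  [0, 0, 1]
All components are constant and the metric is the identity, i.e. orthonormal rectilinear coordinates.
Cartesian (3D) coordinates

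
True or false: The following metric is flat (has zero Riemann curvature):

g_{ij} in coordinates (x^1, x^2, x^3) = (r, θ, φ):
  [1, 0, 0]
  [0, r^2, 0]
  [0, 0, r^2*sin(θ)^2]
Non-zero Christoffel symbols:
Γ^r_{θ θ} = -r
Γ^r_{φ φ} = -r*sin(θ)^2
Γ^θ_{r θ} = 1/r
Γ^θ_{φ φ} = -sin(2*θ)/2
Γ^φ_{r φ} = 1/r
Γ^φ_{θ φ} = 1/tan(θ)
Ricci tensor: R_{rr} = 0, R_{rθ} = 0, R_{rφ} = 0, R_{θθ} = 0, R_{θφ} = 0, R_{φφ} = 0
All R_{ij} vanish; in 3 dimensions the Riemann tensor is fully determined by the Ricci tensor, so R^i_{jkl} = 0: the metric is flat (curvilinear coordinates on flat space).
True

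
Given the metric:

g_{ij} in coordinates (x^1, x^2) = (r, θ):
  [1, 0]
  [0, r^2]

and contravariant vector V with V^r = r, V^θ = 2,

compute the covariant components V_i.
V_i = g_{ij} V^j:
V_r = (1)(r) + (0)(2) = r
V_θ = (0)(r) + (r^2)(2) = 2*r^2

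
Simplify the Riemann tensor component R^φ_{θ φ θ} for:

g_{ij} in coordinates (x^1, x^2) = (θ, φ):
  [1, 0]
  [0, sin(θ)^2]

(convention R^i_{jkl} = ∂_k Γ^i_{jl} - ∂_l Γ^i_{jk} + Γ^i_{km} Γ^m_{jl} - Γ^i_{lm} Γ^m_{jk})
Non-zero Christoffel symbols (Γ^k_{ij} = Γ^k_{ji}):
Γ^θ_{φ φ} = -sin(2*θ)/2
Γ^φ_{θ φ} = 1/tan(θ)
R^φ_{θ φ θ} = ∂_φ Γ^φ_{θ θ} - ∂_θ Γ^φ_{θ φ} + Γ^φ_{φ m} Γ^m_{θ θ} - Γ^φ_{θ m} Γ^m_{θ φ}
  = (0) - (-1/sin(θ)^2) + (0) - (1/tan(θ)^2) = 1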